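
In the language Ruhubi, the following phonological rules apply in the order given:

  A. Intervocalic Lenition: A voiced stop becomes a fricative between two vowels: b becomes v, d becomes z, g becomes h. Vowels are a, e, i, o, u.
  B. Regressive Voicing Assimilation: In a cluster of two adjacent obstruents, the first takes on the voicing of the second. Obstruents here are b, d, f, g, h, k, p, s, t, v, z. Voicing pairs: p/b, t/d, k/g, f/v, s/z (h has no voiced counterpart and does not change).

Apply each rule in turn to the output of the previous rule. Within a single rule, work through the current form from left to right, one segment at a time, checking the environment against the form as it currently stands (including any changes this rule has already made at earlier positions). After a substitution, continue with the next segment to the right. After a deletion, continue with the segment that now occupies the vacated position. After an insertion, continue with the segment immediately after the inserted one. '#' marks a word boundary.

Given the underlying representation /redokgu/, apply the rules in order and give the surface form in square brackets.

[rezoggu]

A Intervocalic Lenition: [redokgu] → [rezokgu]
B Regressive Voicing Assimilation: [rezokgu] → [rezoggu]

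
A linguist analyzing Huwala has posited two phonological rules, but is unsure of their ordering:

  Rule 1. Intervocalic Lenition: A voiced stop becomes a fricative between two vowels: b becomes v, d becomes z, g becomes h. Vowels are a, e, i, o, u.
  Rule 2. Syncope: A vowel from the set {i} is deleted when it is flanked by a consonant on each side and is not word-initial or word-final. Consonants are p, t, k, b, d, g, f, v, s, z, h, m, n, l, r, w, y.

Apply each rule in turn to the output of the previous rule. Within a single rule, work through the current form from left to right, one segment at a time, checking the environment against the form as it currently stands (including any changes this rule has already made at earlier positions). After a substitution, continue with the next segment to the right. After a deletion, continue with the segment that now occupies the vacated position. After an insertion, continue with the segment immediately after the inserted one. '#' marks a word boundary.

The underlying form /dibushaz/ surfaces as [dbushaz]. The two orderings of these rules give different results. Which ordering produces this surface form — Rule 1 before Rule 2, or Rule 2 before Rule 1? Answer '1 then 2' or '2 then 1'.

Order 1 then 2:
  1 Intervocalic Lenition: [dibushaz] → [divushaz]
  2 Syncope: [divushaz] → [dvushaz]
  result: [dvushaz]
Order 2 then 1:
  2 Syncope: [dibushaz] → [dbushaz]
  1 Intervocalic Lenition: no change — [dbushaz]
  result: [dbushaz]

2 then 1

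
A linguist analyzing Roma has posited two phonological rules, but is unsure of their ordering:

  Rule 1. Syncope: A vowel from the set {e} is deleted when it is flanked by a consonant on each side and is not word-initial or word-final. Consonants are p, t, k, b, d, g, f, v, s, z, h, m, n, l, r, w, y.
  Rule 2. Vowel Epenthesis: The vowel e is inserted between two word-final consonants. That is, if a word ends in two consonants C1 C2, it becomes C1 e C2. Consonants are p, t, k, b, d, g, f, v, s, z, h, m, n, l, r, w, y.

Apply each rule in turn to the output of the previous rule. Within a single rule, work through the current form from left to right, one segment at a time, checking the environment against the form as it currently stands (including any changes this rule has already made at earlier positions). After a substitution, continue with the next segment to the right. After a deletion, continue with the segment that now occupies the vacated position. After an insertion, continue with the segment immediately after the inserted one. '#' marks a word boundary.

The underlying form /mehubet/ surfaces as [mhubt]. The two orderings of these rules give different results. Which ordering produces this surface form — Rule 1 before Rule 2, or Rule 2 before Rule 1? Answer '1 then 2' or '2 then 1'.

2 then 1

Order 1 then 2:
  1 Syncope: [mehubet] → [mhubt]
  2 Vowel Epenthesis: [mhubt] → [mhubet]
  result: [mhubet]
Order 2 then 1:
  2 Vowel Epenthesis: no change — [mehubet]
  1 Syncope: [mehubet] → [mhubt]
  result: [mhubt]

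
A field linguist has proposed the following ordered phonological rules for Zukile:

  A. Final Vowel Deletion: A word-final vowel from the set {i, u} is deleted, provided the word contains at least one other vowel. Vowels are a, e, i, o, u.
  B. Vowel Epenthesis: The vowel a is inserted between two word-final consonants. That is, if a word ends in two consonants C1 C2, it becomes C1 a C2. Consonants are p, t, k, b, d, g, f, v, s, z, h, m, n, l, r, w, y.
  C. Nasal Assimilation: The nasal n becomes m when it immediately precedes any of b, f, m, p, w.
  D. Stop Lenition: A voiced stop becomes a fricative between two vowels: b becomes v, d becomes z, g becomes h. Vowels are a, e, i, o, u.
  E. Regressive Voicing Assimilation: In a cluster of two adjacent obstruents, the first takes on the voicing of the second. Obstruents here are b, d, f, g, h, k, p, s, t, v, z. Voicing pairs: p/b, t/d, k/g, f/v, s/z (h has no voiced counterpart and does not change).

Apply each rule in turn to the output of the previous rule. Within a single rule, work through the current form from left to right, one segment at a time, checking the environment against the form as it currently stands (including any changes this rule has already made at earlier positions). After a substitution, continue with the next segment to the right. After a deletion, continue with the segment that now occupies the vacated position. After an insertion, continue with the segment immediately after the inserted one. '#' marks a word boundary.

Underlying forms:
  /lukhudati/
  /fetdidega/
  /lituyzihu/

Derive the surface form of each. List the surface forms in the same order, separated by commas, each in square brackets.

/lukhudati/:
  A Final Vowel Deletion: [lukhudati] → [lukhudat]
  B Vowel Epenthesis: no change — [lukhudat]
  C Nasal Assimilation: no change — [lukhudat]
  D Stop Lenition: [lukhudat] → [lukhuzat]
  E Regressive Voicing Assimilation: no change — [lukhuzat]
/fetdidega/:
  A Final Vowel Deletion: no change — [fetdidega]
  B Vowel Epenthesis: no change — [fetdidega]
  C Nasal Assimilation: no change — [fetdidega]
  D Stop Lenition: [fetdidega] → [fetdizeha]
  E Regressive Voicing Assimilation: [fetdizeha] → [feddizeha]
/lituyzihu/:
  A Final Vowel Deletion: [lituyzihu] → [lituyzih]
  B Vowel Epenthesis: no change — [lituyzih]
  C Nasal Assimilation: no change — [lituyzih]
  D Stop Lenition: no change — [lituyzih]
  E Regressive Voicing Assimilation: no change — [lituyzih]

[lukhuzat], [feddizeha], [lituyzih]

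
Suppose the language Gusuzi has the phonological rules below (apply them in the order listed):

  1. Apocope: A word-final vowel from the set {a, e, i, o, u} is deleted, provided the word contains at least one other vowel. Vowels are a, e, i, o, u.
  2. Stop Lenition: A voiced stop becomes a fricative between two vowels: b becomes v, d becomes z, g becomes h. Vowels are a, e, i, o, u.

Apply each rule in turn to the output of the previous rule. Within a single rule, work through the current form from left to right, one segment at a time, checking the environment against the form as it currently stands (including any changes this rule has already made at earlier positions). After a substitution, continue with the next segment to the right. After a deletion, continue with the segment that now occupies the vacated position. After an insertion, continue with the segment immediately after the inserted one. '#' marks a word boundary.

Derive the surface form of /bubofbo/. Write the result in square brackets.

[buvofb]

1 Apocope: [bubofbo] → [bubofb]
2 Stop Lenition: [bubofb] → [buvofb]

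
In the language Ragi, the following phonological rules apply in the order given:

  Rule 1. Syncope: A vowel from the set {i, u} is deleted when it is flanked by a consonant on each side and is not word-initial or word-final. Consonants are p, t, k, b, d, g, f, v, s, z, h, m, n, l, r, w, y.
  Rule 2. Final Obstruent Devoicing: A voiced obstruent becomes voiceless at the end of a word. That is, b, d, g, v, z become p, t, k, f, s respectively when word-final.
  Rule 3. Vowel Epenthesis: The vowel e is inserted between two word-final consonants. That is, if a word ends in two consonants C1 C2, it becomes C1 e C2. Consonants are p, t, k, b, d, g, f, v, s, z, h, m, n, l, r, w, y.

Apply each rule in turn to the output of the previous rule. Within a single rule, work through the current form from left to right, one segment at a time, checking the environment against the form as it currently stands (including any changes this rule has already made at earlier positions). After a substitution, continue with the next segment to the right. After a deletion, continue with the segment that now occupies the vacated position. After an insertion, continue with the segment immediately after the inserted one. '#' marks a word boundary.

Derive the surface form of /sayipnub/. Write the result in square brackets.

Rule 1 Syncope: [sayipnub] → [saypnb]
Rule 2 Final Obstruent Devoicing: [saypnb] → [saypnp]
Rule 3 Vowel Epenthesis: [saypnp] → [saypnep]

[saypnep]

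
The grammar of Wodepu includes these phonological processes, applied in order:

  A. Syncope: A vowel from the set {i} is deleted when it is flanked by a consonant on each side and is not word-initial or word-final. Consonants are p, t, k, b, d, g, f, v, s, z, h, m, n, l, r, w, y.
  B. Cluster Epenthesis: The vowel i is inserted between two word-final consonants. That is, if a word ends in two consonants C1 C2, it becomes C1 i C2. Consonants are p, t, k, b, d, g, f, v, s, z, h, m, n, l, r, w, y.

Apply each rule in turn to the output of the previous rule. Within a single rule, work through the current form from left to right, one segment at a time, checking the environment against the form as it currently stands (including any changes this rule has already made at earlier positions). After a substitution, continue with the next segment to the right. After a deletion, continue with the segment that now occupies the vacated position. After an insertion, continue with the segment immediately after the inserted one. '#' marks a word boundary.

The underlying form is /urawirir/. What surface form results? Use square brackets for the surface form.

[urawrir]

A Syncope: [urawirir] → [urawrr]
B Cluster Epenthesis: [urawrr] → [urawrir]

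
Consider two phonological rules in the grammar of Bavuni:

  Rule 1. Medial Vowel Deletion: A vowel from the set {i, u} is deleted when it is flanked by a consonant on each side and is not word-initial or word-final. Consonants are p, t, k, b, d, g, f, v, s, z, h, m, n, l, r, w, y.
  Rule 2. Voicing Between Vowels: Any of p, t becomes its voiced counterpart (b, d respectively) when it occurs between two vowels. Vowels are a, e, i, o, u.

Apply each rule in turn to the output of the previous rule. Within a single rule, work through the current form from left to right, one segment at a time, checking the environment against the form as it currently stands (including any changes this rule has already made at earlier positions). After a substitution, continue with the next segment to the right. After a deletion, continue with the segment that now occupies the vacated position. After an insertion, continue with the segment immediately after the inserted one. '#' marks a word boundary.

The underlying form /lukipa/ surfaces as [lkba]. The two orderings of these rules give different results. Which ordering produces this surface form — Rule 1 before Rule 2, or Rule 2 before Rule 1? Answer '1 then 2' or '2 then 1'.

Order 1 then 2:
  1 Medial Vowel Deletion: [lukipa] → [lkpa]
  2 Voicing Between Vowels: no change — [lkpa]
  result: [lkpa]
Order 2 then 1:
  2 Voicing Between Vowels: [lukipa] → [lukiba]
  1 Medial Vowel Deletion: [lukiba] → [lkba]
  result: [lkba]

2 then 1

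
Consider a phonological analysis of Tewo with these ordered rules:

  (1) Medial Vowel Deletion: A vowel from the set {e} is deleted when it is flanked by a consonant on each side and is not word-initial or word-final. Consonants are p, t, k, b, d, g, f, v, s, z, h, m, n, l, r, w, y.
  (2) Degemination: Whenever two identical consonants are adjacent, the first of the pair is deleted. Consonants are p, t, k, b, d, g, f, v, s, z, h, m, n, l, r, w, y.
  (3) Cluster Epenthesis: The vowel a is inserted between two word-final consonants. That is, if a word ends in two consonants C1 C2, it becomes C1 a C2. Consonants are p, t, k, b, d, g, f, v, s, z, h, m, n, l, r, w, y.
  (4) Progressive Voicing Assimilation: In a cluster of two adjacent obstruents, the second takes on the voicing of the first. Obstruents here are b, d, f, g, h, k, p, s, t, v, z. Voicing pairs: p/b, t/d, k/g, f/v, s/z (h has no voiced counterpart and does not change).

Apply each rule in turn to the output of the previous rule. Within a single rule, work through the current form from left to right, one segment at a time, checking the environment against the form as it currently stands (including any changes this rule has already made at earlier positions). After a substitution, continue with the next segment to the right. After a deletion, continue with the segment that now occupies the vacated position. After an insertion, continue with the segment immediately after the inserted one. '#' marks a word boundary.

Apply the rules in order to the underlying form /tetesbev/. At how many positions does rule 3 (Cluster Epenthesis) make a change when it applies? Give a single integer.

(1) Medial Vowel Deletion: [tetesbev] → [ttsbv]
(2) Degemination: [ttsbv] → [tsbv]
(3) Cluster Epenthesis: [tsbv] → [tsbav]
(4) Progressive Voicing Assimilation: [tsbav] → [tspav]
Rule 3 changed 1 position(s).

1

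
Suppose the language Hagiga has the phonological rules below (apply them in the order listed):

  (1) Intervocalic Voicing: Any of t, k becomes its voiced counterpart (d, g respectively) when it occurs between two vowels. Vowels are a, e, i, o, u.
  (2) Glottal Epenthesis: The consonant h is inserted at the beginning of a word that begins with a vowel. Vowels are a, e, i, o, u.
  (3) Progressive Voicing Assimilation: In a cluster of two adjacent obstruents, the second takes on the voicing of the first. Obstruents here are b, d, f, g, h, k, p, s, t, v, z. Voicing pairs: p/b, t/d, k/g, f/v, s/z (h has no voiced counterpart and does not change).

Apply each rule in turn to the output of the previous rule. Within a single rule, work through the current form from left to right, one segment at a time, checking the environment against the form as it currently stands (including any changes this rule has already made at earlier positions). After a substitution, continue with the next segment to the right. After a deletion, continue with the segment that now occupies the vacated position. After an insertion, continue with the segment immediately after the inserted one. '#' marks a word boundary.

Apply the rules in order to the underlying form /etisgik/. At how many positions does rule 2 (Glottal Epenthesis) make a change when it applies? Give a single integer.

1

(1) Intervocalic Voicing: [etisgik] → [edisgik]
(2) Glottal Epenthesis: [edisgik] → [hedisgik]
(3) Progressive Voicing Assimilation: [hedisgik] → [hediskik]
Rule 2 changed 1 position(s).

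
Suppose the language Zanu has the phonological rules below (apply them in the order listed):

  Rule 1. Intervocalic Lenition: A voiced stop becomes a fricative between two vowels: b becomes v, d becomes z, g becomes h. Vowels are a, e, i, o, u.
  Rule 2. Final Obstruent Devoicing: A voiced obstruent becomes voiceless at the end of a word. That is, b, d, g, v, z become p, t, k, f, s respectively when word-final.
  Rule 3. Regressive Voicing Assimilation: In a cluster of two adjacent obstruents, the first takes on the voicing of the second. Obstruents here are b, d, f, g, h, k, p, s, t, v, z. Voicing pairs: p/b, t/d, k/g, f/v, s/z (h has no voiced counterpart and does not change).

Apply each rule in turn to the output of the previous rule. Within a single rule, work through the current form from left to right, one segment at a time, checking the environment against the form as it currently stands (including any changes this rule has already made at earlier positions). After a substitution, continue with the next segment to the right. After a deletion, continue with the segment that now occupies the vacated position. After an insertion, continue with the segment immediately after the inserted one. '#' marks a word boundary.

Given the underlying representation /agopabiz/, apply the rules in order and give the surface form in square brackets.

Rule 1 Intervocalic Lenition: [agopabiz] → [ahopaviz]
Rule 2 Final Obstruent Devoicing: [ahopaviz] → [ahopavis]
Rule 3 Regressive Voicing Assimilation: no change — [ahopavis]

[ahopavis]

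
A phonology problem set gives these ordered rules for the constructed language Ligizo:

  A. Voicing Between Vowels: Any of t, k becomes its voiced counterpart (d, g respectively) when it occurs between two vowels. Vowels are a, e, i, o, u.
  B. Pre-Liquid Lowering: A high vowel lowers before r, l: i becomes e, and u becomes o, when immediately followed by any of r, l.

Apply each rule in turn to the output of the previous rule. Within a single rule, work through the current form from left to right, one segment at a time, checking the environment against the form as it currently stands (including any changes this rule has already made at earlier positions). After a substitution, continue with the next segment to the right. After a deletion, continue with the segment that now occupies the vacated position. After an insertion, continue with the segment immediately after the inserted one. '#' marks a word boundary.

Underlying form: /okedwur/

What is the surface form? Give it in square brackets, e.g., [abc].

[ogedwor]

A Voicing Between Vowels: [okedwur] → [ogedwur]
B Pre-Liquid Lowering: [ogedwur] → [ogedwor]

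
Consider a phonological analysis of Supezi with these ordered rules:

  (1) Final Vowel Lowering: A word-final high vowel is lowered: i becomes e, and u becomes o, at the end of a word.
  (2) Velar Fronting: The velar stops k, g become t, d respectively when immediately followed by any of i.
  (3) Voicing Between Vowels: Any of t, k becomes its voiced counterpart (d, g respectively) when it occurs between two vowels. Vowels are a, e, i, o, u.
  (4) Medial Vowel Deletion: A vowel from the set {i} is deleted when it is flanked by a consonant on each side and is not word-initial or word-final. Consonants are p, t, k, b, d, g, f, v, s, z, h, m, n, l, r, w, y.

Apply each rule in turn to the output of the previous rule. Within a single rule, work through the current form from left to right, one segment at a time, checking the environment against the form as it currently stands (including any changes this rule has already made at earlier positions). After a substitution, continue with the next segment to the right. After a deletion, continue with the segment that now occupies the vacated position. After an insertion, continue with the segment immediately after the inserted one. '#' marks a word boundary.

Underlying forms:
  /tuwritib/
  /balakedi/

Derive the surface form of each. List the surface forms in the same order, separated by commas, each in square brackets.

[tuwrdb], [balagede]

/tuwritib/:
  (1) Final Vowel Lowering: no change — [tuwritib]
  (2) Velar Fronting: no change — [tuwritib]
  (3) Voicing Between Vowels: [tuwritib] → [tuwridib]
  (4) Medial Vowel Deletion: [tuwridib] → [tuwrdb]
/balakedi/:
  (1) Final Vowel Lowering: [balakedi] → [balakede]
  (2) Velar Fronting: no change — [balakede]
  (3) Voicing Between Vowels: [balakede] → [balagede]
  (4) Medial Vowel Deletion: no change — [balagede]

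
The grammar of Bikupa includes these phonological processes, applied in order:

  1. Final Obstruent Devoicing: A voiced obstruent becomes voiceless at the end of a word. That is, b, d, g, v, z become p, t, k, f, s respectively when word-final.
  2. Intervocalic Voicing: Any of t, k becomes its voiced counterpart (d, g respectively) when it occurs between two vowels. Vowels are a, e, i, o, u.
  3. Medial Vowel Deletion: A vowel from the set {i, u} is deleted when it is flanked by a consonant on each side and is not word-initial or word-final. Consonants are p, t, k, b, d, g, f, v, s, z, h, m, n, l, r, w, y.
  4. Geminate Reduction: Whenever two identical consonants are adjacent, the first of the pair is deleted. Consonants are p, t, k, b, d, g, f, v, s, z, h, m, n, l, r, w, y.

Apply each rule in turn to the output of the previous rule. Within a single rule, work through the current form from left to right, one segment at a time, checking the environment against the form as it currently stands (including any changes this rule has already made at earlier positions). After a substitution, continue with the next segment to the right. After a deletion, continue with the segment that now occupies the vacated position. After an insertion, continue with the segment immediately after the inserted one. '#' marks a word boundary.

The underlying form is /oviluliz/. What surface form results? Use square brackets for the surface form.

1 Final Obstruent Devoicing: [oviluliz] → [ovilulis]
2 Intervocalic Voicing: no change — [ovilulis]
3 Medial Vowel Deletion: [ovilulis] → [ovlls]
4 Geminate Reduction: [ovlls] → [ovls]

[ovls]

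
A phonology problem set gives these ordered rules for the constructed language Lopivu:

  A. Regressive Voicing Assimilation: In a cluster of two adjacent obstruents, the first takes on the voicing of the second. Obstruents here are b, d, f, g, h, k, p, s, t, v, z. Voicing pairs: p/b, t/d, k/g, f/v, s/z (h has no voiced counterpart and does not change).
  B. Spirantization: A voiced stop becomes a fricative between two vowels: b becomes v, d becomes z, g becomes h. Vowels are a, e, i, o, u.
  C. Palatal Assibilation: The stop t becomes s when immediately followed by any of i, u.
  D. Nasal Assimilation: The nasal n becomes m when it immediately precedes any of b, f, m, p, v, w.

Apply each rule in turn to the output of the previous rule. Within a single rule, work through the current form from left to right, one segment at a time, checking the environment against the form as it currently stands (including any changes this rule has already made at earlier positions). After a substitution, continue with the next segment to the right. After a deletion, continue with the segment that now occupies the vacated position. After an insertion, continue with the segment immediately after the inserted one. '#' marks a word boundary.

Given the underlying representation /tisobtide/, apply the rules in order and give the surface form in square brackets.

A Regressive Voicing Assimilation: [tisobtide] → [tisoptide]
B Spirantization: [tisoptide] → [tisoptize]
C Palatal Assibilation: [tisoptize] → [sisopsize]
D Nasal Assimilation: no change — [sisopsize]

[sisopsize]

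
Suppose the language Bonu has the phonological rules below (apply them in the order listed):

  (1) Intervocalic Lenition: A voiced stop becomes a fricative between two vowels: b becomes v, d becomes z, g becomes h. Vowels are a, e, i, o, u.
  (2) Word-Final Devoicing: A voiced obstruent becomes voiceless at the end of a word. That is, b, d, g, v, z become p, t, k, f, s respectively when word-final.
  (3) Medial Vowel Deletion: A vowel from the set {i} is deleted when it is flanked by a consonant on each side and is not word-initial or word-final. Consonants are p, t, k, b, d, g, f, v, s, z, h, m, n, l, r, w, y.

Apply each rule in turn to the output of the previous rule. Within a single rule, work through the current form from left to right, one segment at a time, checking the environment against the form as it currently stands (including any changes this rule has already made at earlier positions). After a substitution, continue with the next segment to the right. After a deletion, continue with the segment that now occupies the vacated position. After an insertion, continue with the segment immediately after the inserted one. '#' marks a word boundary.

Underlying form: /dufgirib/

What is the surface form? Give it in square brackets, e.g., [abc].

(1) Intervocalic Lenition: no change — [dufgirib]
(2) Word-Final Devoicing: [dufgirib] → [dufgirip]
(3) Medial Vowel Deletion: [dufgirip] → [dufgrp]

[dufgrp]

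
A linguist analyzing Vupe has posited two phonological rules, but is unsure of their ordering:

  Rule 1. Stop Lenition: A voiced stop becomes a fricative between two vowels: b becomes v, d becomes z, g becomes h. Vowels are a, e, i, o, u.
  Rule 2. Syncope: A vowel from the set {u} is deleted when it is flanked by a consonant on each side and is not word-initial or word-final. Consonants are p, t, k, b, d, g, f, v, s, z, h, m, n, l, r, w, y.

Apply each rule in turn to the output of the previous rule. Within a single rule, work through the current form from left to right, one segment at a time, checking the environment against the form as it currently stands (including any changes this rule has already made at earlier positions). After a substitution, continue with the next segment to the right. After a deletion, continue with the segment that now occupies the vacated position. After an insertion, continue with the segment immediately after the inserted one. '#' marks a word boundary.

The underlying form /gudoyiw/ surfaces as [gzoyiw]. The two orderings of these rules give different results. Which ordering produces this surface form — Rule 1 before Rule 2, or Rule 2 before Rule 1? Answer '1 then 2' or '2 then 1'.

Order 1 then 2:
  1 Stop Lenition: [gudoyiw] → [guzoyiw]
  2 Syncope: [guzoyiw] → [gzoyiw]
  result: [gzoyiw]
Order 2 then 1:
  2 Syncope: [gudoyiw] → [gdoyiw]
  1 Stop Lenition: no change — [gdoyiw]
  result: [gdoyiw]

1 then 2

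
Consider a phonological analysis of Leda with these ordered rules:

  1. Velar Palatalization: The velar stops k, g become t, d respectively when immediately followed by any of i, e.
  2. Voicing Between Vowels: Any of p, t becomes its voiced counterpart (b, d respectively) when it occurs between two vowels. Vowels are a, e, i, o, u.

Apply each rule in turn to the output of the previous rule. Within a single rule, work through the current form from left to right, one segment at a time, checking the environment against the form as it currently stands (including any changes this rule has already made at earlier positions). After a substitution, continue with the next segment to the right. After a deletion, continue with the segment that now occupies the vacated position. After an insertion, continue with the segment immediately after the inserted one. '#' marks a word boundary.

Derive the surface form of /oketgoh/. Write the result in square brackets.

[odetgoh]

1 Velar Palatalization: [oketgoh] → [otetgoh]
2 Voicing Between Vowels: [otetgoh] → [odetgoh]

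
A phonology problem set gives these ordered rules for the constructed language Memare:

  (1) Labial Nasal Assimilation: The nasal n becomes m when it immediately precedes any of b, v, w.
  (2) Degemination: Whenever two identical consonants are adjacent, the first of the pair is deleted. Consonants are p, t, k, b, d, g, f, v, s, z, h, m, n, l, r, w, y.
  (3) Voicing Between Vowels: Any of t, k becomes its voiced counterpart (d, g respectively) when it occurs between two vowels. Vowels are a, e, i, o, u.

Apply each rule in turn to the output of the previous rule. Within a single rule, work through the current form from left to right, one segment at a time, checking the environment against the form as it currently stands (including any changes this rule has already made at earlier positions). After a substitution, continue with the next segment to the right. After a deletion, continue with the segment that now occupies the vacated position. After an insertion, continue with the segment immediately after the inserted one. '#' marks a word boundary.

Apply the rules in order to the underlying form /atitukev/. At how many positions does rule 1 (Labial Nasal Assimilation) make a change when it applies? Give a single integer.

0

(1) Labial Nasal Assimilation: no change — [atitukev]
(2) Degemination: no change — [atitukev]
(3) Voicing Between Vowels: [atitukev] → [adidugev]
Rule 1 changed 0 position(s).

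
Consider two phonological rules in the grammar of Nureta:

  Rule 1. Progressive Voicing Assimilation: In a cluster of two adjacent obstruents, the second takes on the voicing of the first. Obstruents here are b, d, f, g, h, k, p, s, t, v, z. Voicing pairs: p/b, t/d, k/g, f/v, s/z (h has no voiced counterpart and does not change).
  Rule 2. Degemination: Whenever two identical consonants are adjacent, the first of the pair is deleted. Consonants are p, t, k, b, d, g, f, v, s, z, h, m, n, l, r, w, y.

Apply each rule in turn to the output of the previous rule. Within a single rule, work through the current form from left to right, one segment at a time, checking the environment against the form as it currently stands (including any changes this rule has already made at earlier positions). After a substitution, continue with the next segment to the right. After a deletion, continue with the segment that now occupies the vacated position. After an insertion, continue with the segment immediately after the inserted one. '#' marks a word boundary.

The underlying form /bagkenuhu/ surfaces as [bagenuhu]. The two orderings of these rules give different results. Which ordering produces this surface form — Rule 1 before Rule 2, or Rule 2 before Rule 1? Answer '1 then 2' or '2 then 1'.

1 then 2

Order 1 then 2:
  1 Progressive Voicing Assimilation: [bagkenuhu] → [baggenuhu]
  2 Degemination: [baggenuhu] → [bagenuhu]
  result: [bagenuhu]
Order 2 then 1:
  2 Degemination: no change — [bagkenuhu]
  1 Progressive Voicing Assimilation: [bagkenuhu] → [baggenuhu]
  result: [baggenuhu]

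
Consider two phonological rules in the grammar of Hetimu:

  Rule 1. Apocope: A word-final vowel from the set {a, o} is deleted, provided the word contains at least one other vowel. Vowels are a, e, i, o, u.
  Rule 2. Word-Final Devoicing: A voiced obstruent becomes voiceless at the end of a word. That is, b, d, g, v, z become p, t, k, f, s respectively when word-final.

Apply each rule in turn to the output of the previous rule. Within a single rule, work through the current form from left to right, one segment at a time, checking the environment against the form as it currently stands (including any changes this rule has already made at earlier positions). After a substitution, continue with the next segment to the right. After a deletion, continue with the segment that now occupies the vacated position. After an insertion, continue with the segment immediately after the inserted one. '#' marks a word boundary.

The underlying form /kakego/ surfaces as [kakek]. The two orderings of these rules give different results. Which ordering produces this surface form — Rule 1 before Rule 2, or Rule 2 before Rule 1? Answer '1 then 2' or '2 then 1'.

Order 1 then 2:
  1 Apocope: [kakego] → [kakeg]
  2 Word-Final Devoicing: [kakeg] → [kakek]
  result: [kakek]
Order 2 then 1:
  2 Word-Final Devoicing: no change — [kakego]
  1 Apocope: [kakego] → [kakeg]
  result: [kakeg]

1 then 2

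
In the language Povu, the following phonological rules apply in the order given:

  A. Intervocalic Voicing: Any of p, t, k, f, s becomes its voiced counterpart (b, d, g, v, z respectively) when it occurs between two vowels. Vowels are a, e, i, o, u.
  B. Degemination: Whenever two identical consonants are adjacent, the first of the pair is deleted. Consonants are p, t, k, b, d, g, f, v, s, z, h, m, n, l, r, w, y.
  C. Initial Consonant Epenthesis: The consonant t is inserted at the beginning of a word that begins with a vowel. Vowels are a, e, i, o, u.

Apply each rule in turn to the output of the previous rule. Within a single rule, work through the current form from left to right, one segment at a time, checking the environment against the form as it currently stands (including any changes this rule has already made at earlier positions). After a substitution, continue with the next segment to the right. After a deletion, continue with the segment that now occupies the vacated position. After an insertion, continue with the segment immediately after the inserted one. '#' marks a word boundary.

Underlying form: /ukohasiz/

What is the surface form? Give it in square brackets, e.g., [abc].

A Intervocalic Voicing: [ukohasiz] → [ugohaziz]
B Degemination: no change — [ugohaziz]
C Initial Consonant Epenthesis: [ugohaziz] → [tugohaziz]

[tugohaziz]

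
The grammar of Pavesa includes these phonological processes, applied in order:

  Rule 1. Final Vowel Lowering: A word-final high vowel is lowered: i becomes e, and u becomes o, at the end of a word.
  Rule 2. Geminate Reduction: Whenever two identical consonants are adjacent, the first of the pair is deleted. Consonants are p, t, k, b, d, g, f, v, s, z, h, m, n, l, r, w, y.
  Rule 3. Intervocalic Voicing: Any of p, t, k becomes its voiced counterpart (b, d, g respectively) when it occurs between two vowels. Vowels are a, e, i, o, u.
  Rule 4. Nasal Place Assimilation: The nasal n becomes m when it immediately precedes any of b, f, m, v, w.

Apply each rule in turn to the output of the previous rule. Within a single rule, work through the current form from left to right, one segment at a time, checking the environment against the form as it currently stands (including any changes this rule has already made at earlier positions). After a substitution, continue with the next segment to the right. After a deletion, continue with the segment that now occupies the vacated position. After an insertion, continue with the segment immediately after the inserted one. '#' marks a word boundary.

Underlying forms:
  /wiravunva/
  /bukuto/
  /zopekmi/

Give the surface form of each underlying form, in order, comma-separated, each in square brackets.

[wiravumva], [bugudo], [zobekme]

/wiravunva/:
  Rule 1 Final Vowel Lowering: no change — [wiravunva]
  Rule 2 Geminate Reduction: no change — [wiravunva]
  Rule 3 Intervocalic Voicing: no change — [wiravunva]
  Rule 4 Nasal Place Assimilation: [wiravunva] → [wiravumva]
/bukuto/:
  Rule 1 Final Vowel Lowering: no change — [bukuto]
  Rule 2 Geminate Reduction: no change — [bukuto]
  Rule 3 Intervocalic Voicing: [bukuto] → [bugudo]
  Rule 4 Nasal Place Assimilation: no change — [bugudo]
/zopekmi/:
  Rule 1 Final Vowel Lowering: [zopekmi] → [zopekme]
  Rule 2 Geminate Reduction: no change — [zopekme]
  Rule 3 Intervocalic Voicing: [zopekme] → [zobekme]
  Rule 4 Nasal Place Assimilation: no change — [zobekme]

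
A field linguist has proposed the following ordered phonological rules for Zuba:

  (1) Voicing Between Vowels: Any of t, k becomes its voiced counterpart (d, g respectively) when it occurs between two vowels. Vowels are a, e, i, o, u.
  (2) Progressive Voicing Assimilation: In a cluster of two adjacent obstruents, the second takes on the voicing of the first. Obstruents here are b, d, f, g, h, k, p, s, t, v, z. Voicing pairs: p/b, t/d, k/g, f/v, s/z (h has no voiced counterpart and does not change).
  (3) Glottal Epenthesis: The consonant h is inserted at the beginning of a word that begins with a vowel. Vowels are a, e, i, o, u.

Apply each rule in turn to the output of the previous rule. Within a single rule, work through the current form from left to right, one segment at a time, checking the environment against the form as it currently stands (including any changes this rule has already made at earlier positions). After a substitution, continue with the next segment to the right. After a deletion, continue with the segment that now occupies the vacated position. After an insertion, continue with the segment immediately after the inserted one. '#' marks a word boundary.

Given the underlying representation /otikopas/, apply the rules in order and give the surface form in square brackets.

(1) Voicing Between Vowels: [otikopas] → [odigopas]
(2) Progressive Voicing Assimilation: no change — [odigopas]
(3) Glottal Epenthesis: [odigopas] → [hodigopas]

[hodigopas]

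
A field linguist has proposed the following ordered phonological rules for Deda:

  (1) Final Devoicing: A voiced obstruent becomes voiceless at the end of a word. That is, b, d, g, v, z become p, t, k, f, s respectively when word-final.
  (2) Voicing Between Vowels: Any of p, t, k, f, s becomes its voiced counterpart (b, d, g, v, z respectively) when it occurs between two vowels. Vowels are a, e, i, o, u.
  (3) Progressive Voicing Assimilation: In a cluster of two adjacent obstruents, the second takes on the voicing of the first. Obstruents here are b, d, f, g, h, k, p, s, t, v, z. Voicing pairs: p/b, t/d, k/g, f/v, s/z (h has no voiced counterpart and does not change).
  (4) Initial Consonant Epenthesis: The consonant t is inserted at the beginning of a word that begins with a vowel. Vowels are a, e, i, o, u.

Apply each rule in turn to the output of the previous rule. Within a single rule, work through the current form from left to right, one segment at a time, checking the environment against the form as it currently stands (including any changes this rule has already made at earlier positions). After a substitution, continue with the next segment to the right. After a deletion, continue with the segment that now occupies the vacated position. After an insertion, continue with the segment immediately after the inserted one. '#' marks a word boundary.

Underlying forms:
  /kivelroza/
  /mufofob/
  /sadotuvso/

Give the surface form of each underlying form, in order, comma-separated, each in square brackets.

/kivelroza/:
  (1) Final Devoicing: no change — [kivelroza]
  (2) Voicing Between Vowels: no change — [kivelroza]
  (3) Progressive Voicing Assimilation: no change — [kivelroza]
  (4) Initial Consonant Epenthesis: no change — [kivelroza]
/mufofob/:
  (1) Final Devoicing: [mufofob] → [mufofop]
  (2) Voicing Between Vowels: [mufofop] → [muvovop]
  (3) Progressive Voicing Assimilation: no change — [muvovop]
  (4) Initial Consonant Epenthesis: no change — [muvovop]
/sadotuvso/:
  (1) Final Devoicing: no change — [sadotuvso]
  (2) Voicing Between Vowels: [sadotuvso] → [sadoduvso]
  (3) Progressive Voicing Assimilation: [sadoduvso] → [sadoduvzo]
  (4) Initial Consonant Epenthesis: no change — [sadoduvzo]

[kivelroza], [muvovop], [sadoduvzo]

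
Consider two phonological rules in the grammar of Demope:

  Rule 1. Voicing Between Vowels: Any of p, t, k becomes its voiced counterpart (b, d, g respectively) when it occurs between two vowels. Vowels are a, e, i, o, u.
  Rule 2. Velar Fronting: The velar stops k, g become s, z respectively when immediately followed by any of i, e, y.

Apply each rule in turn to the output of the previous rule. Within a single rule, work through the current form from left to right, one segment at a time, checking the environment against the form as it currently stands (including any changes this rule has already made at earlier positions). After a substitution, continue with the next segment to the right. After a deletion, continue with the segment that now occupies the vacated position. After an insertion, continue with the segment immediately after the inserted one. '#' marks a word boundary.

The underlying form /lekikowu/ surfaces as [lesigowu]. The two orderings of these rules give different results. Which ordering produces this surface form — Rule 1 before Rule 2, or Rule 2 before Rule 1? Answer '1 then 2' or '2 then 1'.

2 then 1

Order 1 then 2:
  1 Voicing Between Vowels: [lekikowu] → [legigowu]
  2 Velar Fronting: [legigowu] → [lezigowu]
  result: [lezigowu]
Order 2 then 1:
  2 Velar Fronting: [lekikowu] → [lesikowu]
  1 Voicing Between Vowels: [lesikowu] → [lesigowu]
  result: [lesigowu]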